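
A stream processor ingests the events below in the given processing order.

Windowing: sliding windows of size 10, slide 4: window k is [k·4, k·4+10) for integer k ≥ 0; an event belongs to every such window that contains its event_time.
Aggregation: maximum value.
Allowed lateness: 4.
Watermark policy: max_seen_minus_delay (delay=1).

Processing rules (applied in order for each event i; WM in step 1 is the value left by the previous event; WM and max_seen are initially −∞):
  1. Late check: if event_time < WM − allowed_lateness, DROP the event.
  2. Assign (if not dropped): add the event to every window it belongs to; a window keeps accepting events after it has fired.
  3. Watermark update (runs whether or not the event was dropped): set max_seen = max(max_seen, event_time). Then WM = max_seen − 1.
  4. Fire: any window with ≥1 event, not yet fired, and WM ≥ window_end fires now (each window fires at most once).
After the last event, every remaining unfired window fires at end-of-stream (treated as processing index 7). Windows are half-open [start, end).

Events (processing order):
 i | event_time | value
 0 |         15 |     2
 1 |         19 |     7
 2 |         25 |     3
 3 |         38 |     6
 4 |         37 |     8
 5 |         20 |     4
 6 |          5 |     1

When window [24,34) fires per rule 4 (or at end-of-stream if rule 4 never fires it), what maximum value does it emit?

3

i=0 t=15 v=2: → [12,22),[8,18); WM=14
i=1 t=19 v=7: → [16,26),[12,22); WM=18; [8,18) fires=2
i=2 t=25 v=3: → [24,34),[20,30),[16,26); WM=24; [12,22) fires=7
i=3 t=38 v=6: → [36,46),[32,42); WM=37; [16,26) fires=7 [20,30) fires=3 [24,34) fires=3
i=4 t=37 v=8: → [36,46),[32,42),[28,38); WM=37
i=5 t=20 v=4: DROP (t<37-4); WM=37
i=6 t=5 v=1: DROP (t<37-4); WM=37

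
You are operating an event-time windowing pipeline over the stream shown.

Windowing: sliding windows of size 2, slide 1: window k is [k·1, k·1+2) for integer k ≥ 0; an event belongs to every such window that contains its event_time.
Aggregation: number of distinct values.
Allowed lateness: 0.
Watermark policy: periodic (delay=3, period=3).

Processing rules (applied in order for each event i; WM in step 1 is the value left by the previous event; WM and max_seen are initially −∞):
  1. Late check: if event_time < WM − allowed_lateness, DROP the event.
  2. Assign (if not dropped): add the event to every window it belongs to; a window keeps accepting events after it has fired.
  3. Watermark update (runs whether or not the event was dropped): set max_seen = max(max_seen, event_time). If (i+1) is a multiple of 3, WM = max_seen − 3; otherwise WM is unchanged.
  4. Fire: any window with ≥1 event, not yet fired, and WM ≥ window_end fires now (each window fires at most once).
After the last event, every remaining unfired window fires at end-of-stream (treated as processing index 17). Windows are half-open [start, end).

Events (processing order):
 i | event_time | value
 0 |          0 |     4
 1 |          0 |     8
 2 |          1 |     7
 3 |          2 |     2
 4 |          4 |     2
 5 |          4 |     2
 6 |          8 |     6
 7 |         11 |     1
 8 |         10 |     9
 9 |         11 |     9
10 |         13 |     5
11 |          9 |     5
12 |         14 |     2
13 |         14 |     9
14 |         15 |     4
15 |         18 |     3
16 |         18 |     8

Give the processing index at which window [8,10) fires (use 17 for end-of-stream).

11

i=0 t=0 v=4: → [0,2); WM=−∞
i=1 t=0 v=8: → [0,2); WM=−∞
i=2 t=1 v=7: → [1,3),[0,2); WM=-2
i=3 t=2 v=2: → [2,4),[1,3); WM=-2
i=4 t=4 v=2: → [4,6),[3,5); WM=-2
i=5 t=4 v=2: → [4,6),[3,5); WM=1
i=6 t=8 v=6: → [8,10),[7,9); WM=1
i=7 t=11 v=1: → [11,13),[10,12); WM=1
i=8 t=10 v=9: → [10,12),[9,11); WM=8; [0,2) fires=3 [1,3) fires=2 [2,4) fires=1 [3,5) fires=1 [4,6) fires=1
i=9 t=11 v=9: → [11,13),[10,12); WM=8
i=10 t=13 v=5: → [13,15),[12,14); WM=8
i=11 t=9 v=5: → [9,11),[8,10); WM=10; [7,9) fires=1 [8,10) fires=2
i=12 t=14 v=2: → [14,16),[13,15); WM=10
i=13 t=14 v=9: → [14,16),[13,15); WM=10
i=14 t=15 v=4: → [15,17),[14,16); WM=12; [9,11) fires=2 [10,12) fires=2
i=15 t=18 v=3: → [18,20),[17,19); WM=12
i=16 t=18 v=8: → [18,20),[17,19); WM=12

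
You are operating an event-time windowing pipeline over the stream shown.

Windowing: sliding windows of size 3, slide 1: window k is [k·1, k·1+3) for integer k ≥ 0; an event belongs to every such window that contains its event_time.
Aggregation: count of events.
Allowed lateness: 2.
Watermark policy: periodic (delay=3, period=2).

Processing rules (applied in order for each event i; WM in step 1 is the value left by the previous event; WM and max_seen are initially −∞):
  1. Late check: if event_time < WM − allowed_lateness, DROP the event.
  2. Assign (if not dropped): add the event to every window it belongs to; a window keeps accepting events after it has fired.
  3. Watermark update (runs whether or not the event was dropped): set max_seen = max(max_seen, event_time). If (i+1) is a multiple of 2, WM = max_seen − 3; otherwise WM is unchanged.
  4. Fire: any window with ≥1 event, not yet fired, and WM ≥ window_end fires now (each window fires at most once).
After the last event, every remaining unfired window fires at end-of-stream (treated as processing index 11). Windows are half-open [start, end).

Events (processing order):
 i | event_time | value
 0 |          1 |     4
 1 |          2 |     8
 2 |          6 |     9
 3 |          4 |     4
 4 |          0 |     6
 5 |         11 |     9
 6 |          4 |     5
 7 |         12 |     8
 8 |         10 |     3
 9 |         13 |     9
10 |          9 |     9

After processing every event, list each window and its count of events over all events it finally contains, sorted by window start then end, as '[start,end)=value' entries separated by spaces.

i=0 t=1 v=4: → [1,4),[0,3); WM=−∞
i=1 t=2 v=8: → [2,5),[1,4),[0,3); WM=-1
i=2 t=6 v=9: → [6,9),[5,8),[4,7); WM=-1
i=3 t=4 v=4: → [4,7),[3,6),[2,5); WM=3; [0,3) fires=2
i=4 t=0 v=6: DROP (t<3-2); WM=3
i=5 t=11 v=9: → [11,14),[10,13),[9,12); WM=8; [1,4) fires=2 [2,5) fires=2 [3,6) fires=1 [4,7) fires=2 [5,8) fires=1
i=6 t=4 v=5: DROP (t<8-2); WM=8
i=7 t=12 v=8: → [12,15),[11,14),[10,13); WM=9; [6,9) fires=1
i=8 t=10 v=3: → [10,13),[9,12),[8,11); WM=9
i=9 t=13 v=9: → [13,16),[12,15),[11,14); WM=10
i=10 t=9 v=9: → [9,12),[8,11),[7,10); WM=10; [7,10) fires=1

[0,3)=2 [1,4)=2 [2,5)=2 [3,6)=1 [4,7)=2 [5,8)=1 [6,9)=1 [7,10)=1 [8,11)=2 [9,12)=3 [10,13)=3 [11,14)=3 [12,15)=2 [13,16)=1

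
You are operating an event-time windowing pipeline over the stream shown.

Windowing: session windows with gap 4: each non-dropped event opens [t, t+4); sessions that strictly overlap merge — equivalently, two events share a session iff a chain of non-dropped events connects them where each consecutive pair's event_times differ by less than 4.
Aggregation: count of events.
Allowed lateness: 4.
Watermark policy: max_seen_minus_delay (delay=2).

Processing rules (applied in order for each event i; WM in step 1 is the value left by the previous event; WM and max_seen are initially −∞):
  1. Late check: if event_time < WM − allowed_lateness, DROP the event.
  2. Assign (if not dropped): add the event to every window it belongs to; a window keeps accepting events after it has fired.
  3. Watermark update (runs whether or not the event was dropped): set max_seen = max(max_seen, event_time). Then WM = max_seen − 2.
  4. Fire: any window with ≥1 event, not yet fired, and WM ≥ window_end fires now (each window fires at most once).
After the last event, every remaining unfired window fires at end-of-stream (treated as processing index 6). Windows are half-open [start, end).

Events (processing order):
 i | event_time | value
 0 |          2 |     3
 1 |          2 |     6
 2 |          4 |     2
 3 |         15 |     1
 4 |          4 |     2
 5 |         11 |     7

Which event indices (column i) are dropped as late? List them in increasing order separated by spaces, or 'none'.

i=0 t=2 v=3: → [2,6); WM=0
i=1 t=2 v=6: → [2,6); WM=0
i=2 t=4 v=2: → [2,8); WM=2
i=3 t=15 v=1: → [15,19); WM=13
i=4 t=4 v=2: DROP (t<13-4); WM=13
i=5 t=11 v=7: → [11,15); WM=13

4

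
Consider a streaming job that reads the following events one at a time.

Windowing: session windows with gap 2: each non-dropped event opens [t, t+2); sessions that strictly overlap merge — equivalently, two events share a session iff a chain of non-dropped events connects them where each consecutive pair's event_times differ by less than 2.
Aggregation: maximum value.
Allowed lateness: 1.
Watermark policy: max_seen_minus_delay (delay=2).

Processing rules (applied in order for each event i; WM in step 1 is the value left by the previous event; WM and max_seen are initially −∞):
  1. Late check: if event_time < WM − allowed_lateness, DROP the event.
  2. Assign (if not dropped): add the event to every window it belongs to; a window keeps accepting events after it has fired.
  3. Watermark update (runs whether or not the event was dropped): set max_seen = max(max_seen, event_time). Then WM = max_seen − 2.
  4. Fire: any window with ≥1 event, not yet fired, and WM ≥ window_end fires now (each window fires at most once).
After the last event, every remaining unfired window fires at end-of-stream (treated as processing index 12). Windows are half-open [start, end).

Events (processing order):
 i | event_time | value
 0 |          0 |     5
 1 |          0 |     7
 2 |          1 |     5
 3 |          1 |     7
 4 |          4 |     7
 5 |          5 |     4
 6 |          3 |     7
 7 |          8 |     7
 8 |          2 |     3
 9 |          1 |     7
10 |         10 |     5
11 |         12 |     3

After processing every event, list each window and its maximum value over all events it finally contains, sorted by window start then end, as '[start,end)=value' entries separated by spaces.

[0,3)=7 [3,7)=7 [8,10)=7 [10,12)=5 [12,14)=3

i=0 t=0 v=5: → [0,2); WM=-2
i=1 t=0 v=7: → [0,2); WM=-2
i=2 t=1 v=5: → [0,3); WM=-1
i=3 t=1 v=7: → [0,3); WM=-1
i=4 t=4 v=7: → [4,6); WM=2
i=5 t=5 v=4: → [4,7); WM=3
i=6 t=3 v=7: → [3,7); WM=3
i=7 t=8 v=7: → [8,10); WM=6
i=8 t=2 v=3: DROP (t<6-1); WM=6
i=9 t=1 v=7: DROP (t<6-1); WM=6
i=10 t=10 v=5: → [10,12); WM=8
i=11 t=12 v=3: → [12,14); WM=10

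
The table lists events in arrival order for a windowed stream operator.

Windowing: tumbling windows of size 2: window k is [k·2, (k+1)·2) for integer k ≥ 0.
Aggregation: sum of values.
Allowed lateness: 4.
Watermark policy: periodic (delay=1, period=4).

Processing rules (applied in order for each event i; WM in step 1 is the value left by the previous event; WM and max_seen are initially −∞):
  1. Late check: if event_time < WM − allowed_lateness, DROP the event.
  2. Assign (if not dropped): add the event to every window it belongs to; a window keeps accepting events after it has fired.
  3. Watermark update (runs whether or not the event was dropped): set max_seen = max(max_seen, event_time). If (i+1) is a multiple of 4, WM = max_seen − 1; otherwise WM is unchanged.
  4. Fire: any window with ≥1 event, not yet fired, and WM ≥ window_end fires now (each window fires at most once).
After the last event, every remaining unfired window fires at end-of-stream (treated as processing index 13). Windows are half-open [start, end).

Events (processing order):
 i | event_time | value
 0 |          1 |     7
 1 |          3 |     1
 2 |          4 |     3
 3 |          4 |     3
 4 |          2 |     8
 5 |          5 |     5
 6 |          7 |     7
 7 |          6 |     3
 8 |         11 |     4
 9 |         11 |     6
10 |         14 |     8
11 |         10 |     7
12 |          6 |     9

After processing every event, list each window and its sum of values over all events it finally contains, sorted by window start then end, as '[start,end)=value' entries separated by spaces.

[0,2)=7 [2,4)=9 [4,6)=11 [6,8)=10 [10,12)=17 [14,16)=8

i=0 t=1 v=7: → [0,2); WM=−∞
i=1 t=3 v=1: → [2,4); WM=−∞
i=2 t=4 v=3: → [4,6); WM=−∞
i=3 t=4 v=3: → [4,6); WM=3; [0,2) fires=7
i=4 t=2 v=8: → [2,4); WM=3
i=5 t=5 v=5: → [4,6); WM=3
i=6 t=7 v=7: → [6,8); WM=3
i=7 t=6 v=3: → [6,8); WM=6; [2,4) fires=9 [4,6) fires=11
i=8 t=11 v=4: → [10,12); WM=6
i=9 t=11 v=6: → [10,12); WM=6
i=10 t=14 v=8: → [14,16); WM=6
i=11 t=10 v=7: → [10,12); WM=13; [6,8) fires=10 [10,12) fires=17
i=12 t=6 v=9: DROP (t<13-4); WM=13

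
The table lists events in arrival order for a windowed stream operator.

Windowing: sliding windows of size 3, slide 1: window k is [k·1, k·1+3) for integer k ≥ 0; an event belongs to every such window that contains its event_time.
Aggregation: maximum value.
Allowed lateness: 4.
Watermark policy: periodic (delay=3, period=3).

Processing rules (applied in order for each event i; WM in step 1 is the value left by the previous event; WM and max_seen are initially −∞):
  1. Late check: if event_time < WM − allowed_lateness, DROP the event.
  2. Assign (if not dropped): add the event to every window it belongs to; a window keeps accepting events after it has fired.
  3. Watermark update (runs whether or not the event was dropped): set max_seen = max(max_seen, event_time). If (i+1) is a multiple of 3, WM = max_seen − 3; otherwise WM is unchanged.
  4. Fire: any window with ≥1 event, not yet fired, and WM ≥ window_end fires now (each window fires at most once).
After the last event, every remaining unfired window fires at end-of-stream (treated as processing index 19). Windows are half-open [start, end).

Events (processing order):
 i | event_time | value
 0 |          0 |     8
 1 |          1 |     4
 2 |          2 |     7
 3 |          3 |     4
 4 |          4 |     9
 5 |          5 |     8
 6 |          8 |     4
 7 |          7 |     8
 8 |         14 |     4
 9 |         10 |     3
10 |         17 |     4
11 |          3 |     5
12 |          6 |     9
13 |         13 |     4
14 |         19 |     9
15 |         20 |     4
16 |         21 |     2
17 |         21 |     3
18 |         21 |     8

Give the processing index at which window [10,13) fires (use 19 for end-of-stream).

i=0 t=0 v=8: → [0,3); WM=−∞
i=1 t=1 v=4: → [1,4),[0,3); WM=−∞
i=2 t=2 v=7: → [2,5),[1,4),[0,3); WM=-1
i=3 t=3 v=4: → [3,6),[2,5),[1,4); WM=-1
i=4 t=4 v=9: → [4,7),[3,6),[2,5); WM=-1
i=5 t=5 v=8: → [5,8),[4,7),[3,6); WM=2
i=6 t=8 v=4: → [8,11),[7,10),[6,9); WM=2
i=7 t=7 v=8: → [7,10),[6,9),[5,8); WM=2
i=8 t=14 v=4: → [14,17),[13,16),[12,15); WM=11; [0,3) fires=8 [1,4) fires=7 [2,5) fires=9 [3,6) fires=9 [4,7) fires=9 [5,8) fires=8 [6,9) fires=8 [7,10) fires=8 [8,11) fires=4
i=9 t=10 v=3: → [10,13),[9,12),[8,11); WM=11
i=10 t=17 v=4: → [17,20),[16,19),[15,18); WM=11
i=11 t=3 v=5: DROP (t<11-4); WM=14; [9,12) fires=3 [10,13) fires=3
i=12 t=6 v=9: DROP (t<14-4); WM=14
i=13 t=13 v=4: → [13,16),[12,15),[11,14); WM=14; [11,14) fires=4
i=14 t=19 v=9: → [19,22),[18,21),[17,20); WM=16; [12,15) fires=4 [13,16) fires=4
i=15 t=20 v=4: → [20,23),[19,22),[18,21); WM=16
i=16 t=21 v=2: → [21,24),[20,23),[19,22); WM=16
i=17 t=21 v=3: → [21,24),[20,23),[19,22); WM=18; [14,17) fires=4 [15,18) fires=4
i=18 t=21 v=8: → [21,24),[20,23),[19,22); WM=18

11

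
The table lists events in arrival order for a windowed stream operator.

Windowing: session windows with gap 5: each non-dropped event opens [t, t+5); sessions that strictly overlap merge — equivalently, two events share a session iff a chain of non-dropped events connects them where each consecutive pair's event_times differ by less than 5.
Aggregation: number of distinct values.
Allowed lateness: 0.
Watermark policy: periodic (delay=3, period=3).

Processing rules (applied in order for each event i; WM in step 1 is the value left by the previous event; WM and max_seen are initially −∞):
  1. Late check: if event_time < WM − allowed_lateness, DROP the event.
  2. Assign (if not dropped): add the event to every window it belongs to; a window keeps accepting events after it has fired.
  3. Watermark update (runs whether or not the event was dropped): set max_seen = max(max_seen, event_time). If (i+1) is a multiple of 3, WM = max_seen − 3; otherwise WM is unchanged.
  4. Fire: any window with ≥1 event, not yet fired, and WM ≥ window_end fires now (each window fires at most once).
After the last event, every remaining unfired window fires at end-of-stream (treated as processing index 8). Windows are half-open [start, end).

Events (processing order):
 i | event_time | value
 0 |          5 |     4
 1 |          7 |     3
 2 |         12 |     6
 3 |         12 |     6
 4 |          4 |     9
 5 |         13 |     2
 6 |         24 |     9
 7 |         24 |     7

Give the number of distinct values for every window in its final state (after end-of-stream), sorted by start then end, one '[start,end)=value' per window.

i=0 t=5 v=4: → [5,10); WM=−∞
i=1 t=7 v=3: → [5,12); WM=−∞
i=2 t=12 v=6: → [12,17); WM=9
i=3 t=12 v=6: → [12,17); WM=9
i=4 t=4 v=9: DROP (t<9-0); WM=9
i=5 t=13 v=2: → [12,18); WM=10
i=6 t=24 v=9: → [24,29); WM=10
i=7 t=24 v=7: → [24,29); WM=10

[5,12)=2 [12,18)=2 [24,29)=2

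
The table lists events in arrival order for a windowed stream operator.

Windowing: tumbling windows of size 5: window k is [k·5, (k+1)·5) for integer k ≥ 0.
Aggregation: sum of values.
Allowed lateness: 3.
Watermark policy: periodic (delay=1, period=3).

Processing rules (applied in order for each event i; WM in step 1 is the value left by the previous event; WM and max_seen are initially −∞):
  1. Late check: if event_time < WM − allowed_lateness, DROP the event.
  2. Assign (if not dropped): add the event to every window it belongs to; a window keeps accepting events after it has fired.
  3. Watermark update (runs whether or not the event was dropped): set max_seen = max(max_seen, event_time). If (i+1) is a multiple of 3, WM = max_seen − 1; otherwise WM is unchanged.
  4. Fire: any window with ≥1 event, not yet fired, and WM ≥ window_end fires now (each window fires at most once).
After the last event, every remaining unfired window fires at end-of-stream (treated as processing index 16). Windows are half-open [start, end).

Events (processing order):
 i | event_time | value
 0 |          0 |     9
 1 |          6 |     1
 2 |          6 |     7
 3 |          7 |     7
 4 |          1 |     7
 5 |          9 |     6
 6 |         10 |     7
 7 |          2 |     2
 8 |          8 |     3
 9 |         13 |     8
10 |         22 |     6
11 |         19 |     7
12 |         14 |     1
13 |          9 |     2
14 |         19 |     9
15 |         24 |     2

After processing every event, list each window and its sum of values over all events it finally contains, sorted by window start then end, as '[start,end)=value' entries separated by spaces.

[0,5)=9 [5,10)=24 [10,15)=15 [15,20)=16 [20,25)=8

i=0 t=0 v=9: → [0,5); WM=−∞
i=1 t=6 v=1: → [5,10); WM=−∞
i=2 t=6 v=7: → [5,10); WM=5; [0,5) fires=9
i=3 t=7 v=7: → [5,10); WM=5
i=4 t=1 v=7: DROP (t<5-3); WM=5
i=5 t=9 v=6: → [5,10); WM=8
i=6 t=10 v=7: → [10,15); WM=8
i=7 t=2 v=2: DROP (t<8-3); WM=8
i=8 t=8 v=3: → [5,10); WM=9
i=9 t=13 v=8: → [10,15); WM=9
i=10 t=22 v=6: → [20,25); WM=9
i=11 t=19 v=7: → [15,20); WM=21; [5,10) fires=24 [10,15) fires=15 [15,20) fires=7
i=12 t=14 v=1: DROP (t<21-3); WM=21
i=13 t=9 v=2: DROP (t<21-3); WM=21
i=14 t=19 v=9: → [15,20); WM=21
i=15 t=24 v=2: → [20,25); WM=21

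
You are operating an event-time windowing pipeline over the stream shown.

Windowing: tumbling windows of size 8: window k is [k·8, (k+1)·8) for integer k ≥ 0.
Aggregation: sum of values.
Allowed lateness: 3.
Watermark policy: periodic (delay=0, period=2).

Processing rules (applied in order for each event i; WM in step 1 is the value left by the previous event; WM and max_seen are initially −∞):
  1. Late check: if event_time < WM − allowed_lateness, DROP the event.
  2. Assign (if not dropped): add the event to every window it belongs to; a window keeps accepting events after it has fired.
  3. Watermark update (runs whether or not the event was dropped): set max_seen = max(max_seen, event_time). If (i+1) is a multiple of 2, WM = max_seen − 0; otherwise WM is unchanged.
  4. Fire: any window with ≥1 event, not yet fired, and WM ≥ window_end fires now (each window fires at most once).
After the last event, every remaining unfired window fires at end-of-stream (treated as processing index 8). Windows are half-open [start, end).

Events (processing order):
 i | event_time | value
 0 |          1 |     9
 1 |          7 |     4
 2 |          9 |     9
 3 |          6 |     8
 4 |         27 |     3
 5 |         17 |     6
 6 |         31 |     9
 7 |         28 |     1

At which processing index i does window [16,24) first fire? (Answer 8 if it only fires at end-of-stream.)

i=0 t=1 v=9: → [0,8); WM=−∞
i=1 t=7 v=4: → [0,8); WM=7
i=2 t=9 v=9: → [8,16); WM=7
i=3 t=6 v=8: → [0,8); WM=9; [0,8) fires=21
i=4 t=27 v=3: → [24,32); WM=9
i=5 t=17 v=6: → [16,24); WM=27; [8,16) fires=9 [16,24) fires=6
i=6 t=31 v=9: → [24,32); WM=27
i=7 t=28 v=1: → [24,32); WM=31

5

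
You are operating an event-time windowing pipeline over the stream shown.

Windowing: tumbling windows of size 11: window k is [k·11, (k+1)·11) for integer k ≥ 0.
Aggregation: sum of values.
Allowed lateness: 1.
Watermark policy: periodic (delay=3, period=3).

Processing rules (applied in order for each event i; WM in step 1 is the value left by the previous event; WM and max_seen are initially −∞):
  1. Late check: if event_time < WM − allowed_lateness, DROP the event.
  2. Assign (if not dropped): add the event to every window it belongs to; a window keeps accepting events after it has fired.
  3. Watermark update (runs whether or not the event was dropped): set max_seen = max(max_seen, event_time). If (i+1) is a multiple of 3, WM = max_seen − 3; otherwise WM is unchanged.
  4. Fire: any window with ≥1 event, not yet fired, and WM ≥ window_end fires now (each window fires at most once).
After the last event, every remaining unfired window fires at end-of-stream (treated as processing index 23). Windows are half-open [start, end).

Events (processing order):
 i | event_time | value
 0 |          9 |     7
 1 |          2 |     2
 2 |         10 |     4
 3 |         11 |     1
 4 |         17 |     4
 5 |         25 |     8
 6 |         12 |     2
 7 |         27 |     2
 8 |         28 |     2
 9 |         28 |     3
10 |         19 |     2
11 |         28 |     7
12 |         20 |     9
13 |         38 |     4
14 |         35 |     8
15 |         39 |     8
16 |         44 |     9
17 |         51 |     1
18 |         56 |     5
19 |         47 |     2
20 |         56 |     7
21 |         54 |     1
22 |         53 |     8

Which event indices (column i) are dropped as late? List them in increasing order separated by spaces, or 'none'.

i=0 t=9 v=7: → [0,11); WM=−∞
i=1 t=2 v=2: → [0,11); WM=−∞
i=2 t=10 v=4: → [0,11); WM=7
i=3 t=11 v=1: → [11,22); WM=7
i=4 t=17 v=4: → [11,22); WM=7
i=5 t=25 v=8: → [22,33); WM=22; [0,11) fires=13 [11,22) fires=5
i=6 t=12 v=2: DROP (t<22-1); WM=22
i=7 t=27 v=2: → [22,33); WM=22
i=8 t=28 v=2: → [22,33); WM=25
i=9 t=28 v=3: → [22,33); WM=25
i=10 t=19 v=2: DROP (t<25-1); WM=25
i=11 t=28 v=7: → [22,33); WM=25
i=12 t=20 v=9: DROP (t<25-1); WM=25
i=13 t=38 v=4: → [33,44); WM=25
i=14 t=35 v=8: → [33,44); WM=35; [22,33) fires=22
i=15 t=39 v=8: → [33,44); WM=35
i=16 t=44 v=9: → [44,55); WM=35
i=17 t=51 v=1: → [44,55); WM=48; [33,44) fires=20
i=18 t=56 v=5: → [55,66); WM=48
i=19 t=47 v=2: → [44,55); WM=48
i=20 t=56 v=7: → [55,66); WM=53
i=21 t=54 v=1: → [44,55); WM=53
i=22 t=53 v=8: → [44,55); WM=53

6 10 12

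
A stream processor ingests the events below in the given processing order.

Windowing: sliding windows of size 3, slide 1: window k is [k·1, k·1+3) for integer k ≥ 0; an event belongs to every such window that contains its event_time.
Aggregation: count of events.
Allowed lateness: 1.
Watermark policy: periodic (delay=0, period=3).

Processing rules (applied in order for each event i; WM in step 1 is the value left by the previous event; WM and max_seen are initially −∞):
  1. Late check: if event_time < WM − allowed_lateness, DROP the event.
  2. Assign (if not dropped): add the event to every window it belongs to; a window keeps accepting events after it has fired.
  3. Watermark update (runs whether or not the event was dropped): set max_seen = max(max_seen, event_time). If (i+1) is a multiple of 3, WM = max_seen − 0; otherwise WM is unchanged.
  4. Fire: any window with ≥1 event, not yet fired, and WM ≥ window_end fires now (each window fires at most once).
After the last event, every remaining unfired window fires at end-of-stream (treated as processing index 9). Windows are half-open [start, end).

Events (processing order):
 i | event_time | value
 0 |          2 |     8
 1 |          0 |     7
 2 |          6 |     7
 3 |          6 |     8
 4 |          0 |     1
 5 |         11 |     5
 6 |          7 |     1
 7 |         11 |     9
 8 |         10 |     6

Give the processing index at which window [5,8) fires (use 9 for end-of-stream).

i=0 t=2 v=8: → [2,5),[1,4),[0,3); WM=−∞
i=1 t=0 v=7: → [0,3); WM=−∞
i=2 t=6 v=7: → [6,9),[5,8),[4,7); WM=6; [0,3) fires=2 [1,4) fires=1 [2,5) fires=1
i=3 t=6 v=8: → [6,9),[5,8),[4,7); WM=6
i=4 t=0 v=1: DROP (t<6-1); WM=6
i=5 t=11 v=5: → [11,14),[10,13),[9,12); WM=11; [4,7) fires=2 [5,8) fires=2 [6,9) fires=2
i=6 t=7 v=1: DROP (t<11-1); WM=11
i=7 t=11 v=9: → [11,14),[10,13),[9,12); WM=11
i=8 t=10 v=6: → [10,13),[9,12),[8,11); WM=11; [8,11) fires=1

5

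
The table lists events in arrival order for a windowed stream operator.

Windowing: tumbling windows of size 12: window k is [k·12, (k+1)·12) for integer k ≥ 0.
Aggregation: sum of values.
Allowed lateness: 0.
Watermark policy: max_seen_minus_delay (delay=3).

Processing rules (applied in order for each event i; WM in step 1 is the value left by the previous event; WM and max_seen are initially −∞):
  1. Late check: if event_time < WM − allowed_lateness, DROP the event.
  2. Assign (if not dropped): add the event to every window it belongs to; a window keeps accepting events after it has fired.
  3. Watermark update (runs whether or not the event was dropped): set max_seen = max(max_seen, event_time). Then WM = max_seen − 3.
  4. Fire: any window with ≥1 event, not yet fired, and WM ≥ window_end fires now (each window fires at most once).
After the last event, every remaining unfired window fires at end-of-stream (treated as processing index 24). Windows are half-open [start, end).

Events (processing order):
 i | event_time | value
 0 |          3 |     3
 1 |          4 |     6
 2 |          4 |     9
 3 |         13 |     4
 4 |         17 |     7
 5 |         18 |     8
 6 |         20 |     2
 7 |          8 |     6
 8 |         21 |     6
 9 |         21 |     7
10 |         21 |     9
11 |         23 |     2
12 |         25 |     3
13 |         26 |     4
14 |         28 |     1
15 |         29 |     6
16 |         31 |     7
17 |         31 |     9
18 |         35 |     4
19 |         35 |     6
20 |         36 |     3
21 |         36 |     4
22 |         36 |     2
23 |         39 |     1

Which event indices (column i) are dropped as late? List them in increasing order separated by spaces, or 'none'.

i=0 t=3 v=3: → [0,12); WM=0
i=1 t=4 v=6: → [0,12); WM=1
i=2 t=4 v=9: → [0,12); WM=1
i=3 t=13 v=4: → [12,24); WM=10
i=4 t=17 v=7: → [12,24); WM=14; [0,12) fires=18
i=5 t=18 v=8: → [12,24); WM=15
i=6 t=20 v=2: → [12,24); WM=17
i=7 t=8 v=6: DROP (t<17-0); WM=17
i=8 t=21 v=6: → [12,24); WM=18
i=9 t=21 v=7: → [12,24); WM=18
i=10 t=21 v=9: → [12,24); WM=18
i=11 t=23 v=2: → [12,24); WM=20
i=12 t=25 v=3: → [24,36); WM=22
i=13 t=26 v=4: → [24,36); WM=23
i=14 t=28 v=1: → [24,36); WM=25; [12,24) fires=45
i=15 t=29 v=6: → [24,36); WM=26
i=16 t=31 v=7: → [24,36); WM=28
i=17 t=31 v=9: → [24,36); WM=28
i=18 t=35 v=4: → [24,36); WM=32
i=19 t=35 v=6: → [24,36); WM=32
i=20 t=36 v=3: → [36,48); WM=33
i=21 t=36 v=4: → [36,48); WM=33
i=22 t=36 v=2: → [36,48); WM=33
i=23 t=39 v=1: → [36,48); WM=36; [24,36) fires=40

7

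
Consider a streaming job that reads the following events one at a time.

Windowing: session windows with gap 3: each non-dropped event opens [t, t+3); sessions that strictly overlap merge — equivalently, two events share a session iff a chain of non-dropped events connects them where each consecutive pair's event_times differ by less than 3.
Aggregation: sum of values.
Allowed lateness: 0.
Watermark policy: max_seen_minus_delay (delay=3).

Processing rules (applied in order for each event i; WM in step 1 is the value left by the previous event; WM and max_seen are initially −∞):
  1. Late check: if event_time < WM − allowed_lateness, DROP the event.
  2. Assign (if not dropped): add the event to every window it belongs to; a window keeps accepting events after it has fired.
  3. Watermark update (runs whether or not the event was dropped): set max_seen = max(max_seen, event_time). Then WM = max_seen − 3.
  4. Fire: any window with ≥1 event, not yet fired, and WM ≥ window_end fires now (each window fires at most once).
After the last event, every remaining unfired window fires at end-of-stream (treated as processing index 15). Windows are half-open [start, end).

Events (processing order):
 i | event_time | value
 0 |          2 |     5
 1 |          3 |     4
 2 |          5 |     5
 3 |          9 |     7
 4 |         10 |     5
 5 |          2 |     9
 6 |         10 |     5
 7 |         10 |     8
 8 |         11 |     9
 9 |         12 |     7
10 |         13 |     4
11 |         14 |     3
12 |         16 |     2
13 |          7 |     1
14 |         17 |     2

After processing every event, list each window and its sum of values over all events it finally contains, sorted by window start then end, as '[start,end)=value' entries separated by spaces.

[2,8)=14 [9,20)=52

i=0 t=2 v=5: → [2,5); WM=-1
i=1 t=3 v=4: → [2,6); WM=0
i=2 t=5 v=5: → [2,8); WM=2
i=3 t=9 v=7: → [9,12); WM=6
i=4 t=10 v=5: → [9,13); WM=7
i=5 t=2 v=9: DROP (t<7-0); WM=7
i=6 t=10 v=5: → [9,13); WM=7
i=7 t=10 v=8: → [9,13); WM=7
i=8 t=11 v=9: → [9,14); WM=8
i=9 t=12 v=7: → [9,15); WM=9
i=10 t=13 v=4: → [9,16); WM=10
i=11 t=14 v=3: → [9,17); WM=11
i=12 t=16 v=2: → [9,19); WM=13
i=13 t=7 v=1: DROP (t<13-0); WM=13
i=14 t=17 v=2: → [9,20); WM=14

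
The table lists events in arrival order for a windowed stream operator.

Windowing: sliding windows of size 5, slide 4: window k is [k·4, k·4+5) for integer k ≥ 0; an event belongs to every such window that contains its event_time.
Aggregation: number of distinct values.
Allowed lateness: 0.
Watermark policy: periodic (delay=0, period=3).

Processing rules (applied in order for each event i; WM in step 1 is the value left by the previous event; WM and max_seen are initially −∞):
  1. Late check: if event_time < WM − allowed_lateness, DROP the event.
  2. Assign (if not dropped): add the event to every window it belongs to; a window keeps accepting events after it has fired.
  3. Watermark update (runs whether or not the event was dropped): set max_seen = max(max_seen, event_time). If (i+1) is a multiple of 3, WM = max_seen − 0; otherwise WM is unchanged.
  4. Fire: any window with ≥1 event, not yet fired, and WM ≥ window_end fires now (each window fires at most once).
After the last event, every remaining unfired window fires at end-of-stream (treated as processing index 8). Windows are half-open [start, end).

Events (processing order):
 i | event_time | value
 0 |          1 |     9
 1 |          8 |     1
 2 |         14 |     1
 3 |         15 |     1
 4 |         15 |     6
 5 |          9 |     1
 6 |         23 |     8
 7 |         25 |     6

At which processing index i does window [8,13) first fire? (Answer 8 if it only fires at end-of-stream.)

2

i=0 t=1 v=9: → [0,5); WM=−∞
i=1 t=8 v=1: → [8,13),[4,9); WM=−∞
i=2 t=14 v=1: → [12,17); WM=14; [0,5) fires=1 [4,9) fires=1 [8,13) fires=1
i=3 t=15 v=1: → [12,17); WM=14
i=4 t=15 v=6: → [12,17); WM=14
i=5 t=9 v=1: DROP (t<14-0); WM=15
i=6 t=23 v=8: → [20,25); WM=15
i=7 t=25 v=6: → [24,29); WM=15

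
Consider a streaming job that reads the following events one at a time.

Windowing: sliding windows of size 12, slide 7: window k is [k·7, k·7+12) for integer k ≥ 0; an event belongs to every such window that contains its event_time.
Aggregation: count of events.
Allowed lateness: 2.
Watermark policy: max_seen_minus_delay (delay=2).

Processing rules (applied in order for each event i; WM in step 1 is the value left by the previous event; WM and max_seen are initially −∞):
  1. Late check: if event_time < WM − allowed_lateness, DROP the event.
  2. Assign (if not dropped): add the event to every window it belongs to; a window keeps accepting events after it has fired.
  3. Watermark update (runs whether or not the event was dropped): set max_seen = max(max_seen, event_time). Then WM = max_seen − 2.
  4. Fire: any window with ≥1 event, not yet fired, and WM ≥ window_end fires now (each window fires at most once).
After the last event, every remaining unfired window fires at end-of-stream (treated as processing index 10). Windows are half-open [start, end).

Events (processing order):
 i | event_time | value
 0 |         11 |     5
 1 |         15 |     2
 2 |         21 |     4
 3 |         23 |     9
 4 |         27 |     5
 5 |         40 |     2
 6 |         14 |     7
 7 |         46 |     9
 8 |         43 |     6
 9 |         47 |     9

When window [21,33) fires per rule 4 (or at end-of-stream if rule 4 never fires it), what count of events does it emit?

3

i=0 t=11 v=5: → [7,19),[0,12); WM=9
i=1 t=15 v=2: → [14,26),[7,19); WM=13; [0,12) fires=1
i=2 t=21 v=4: → [21,33),[14,26); WM=19; [7,19) fires=2
i=3 t=23 v=9: → [21,33),[14,26); WM=21
i=4 t=27 v=5: → [21,33); WM=25
i=5 t=40 v=2: → [35,47); WM=38; [14,26) fires=3 [21,33) fires=3
i=6 t=14 v=7: DROP (t<38-2); WM=38
i=7 t=46 v=9: → [42,54),[35,47); WM=44
i=8 t=43 v=6: → [42,54),[35,47); WM=44
i=9 t=47 v=9: → [42,54); WM=45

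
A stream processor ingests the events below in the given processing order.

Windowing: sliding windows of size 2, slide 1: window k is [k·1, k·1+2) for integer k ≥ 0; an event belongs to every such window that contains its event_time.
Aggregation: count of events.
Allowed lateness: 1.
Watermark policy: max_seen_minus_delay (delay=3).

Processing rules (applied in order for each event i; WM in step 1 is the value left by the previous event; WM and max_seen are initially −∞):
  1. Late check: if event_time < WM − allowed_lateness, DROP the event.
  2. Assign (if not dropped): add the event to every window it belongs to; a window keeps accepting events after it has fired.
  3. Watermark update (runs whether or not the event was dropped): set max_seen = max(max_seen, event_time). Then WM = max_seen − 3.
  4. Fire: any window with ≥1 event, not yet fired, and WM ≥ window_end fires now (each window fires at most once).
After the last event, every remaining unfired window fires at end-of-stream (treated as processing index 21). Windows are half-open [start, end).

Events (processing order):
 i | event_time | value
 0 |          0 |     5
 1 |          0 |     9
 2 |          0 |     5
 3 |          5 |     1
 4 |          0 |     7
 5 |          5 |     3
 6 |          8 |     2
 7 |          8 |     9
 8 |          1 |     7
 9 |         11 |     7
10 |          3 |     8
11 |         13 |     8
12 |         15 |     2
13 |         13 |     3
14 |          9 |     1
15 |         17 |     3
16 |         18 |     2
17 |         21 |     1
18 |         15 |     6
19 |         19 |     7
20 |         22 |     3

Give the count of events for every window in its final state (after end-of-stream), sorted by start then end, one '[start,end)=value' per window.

[0,2)=3 [4,6)=2 [5,7)=2 [7,9)=2 [8,10)=2 [10,12)=1 [11,13)=1 [12,14)=2 [13,15)=2 [14,16)=1 [15,17)=1 [16,18)=1 [17,19)=2 [18,20)=2 [19,21)=1 [20,22)=1 [21,23)=2 [22,24)=1

i=0 t=0 v=5: → [0,2); WM=-3
i=1 t=0 v=9: → [0,2); WM=-3
i=2 t=0 v=5: → [0,2); WM=-3
i=3 t=5 v=1: → [5,7),[4,6); WM=2; [0,2) fires=3
i=4 t=0 v=7: DROP (t<2-1); WM=2
i=5 t=5 v=3: → [5,7),[4,6); WM=2
i=6 t=8 v=2: → [8,10),[7,9); WM=5
i=7 t=8 v=9: → [8,10),[7,9); WM=5
i=8 t=1 v=7: DROP (t<5-1); WM=5
i=9 t=11 v=7: → [11,13),[10,12); WM=8; [4,6) fires=2 [5,7) fires=2
i=10 t=3 v=8: DROP (t<8-1); WM=8
i=11 t=13 v=8: → [13,15),[12,14); WM=10; [7,9) fires=2 [8,10) fires=2
i=12 t=15 v=2: → [15,17),[14,16); WM=12; [10,12) fires=1
i=13 t=13 v=3: → [13,15),[12,14); WM=12
i=14 t=9 v=1: DROP (t<12-1); WM=12
i=15 t=17 v=3: → [17,19),[16,18); WM=14; [11,13) fires=1 [12,14) fires=2
i=16 t=18 v=2: → [18,20),[17,19); WM=15; [13,15) fires=2
i=17 t=21 v=1: → [21,23),[20,22); WM=18; [14,16) fires=1 [15,17) fires=1 [16,18) fires=1
i=18 t=15 v=6: DROP (t<18-1); WM=18
i=19 t=19 v=7: → [19,21),[18,20); WM=18
i=20 t=22 v=3: → [22,24),[21,23); WM=19; [17,19) fires=2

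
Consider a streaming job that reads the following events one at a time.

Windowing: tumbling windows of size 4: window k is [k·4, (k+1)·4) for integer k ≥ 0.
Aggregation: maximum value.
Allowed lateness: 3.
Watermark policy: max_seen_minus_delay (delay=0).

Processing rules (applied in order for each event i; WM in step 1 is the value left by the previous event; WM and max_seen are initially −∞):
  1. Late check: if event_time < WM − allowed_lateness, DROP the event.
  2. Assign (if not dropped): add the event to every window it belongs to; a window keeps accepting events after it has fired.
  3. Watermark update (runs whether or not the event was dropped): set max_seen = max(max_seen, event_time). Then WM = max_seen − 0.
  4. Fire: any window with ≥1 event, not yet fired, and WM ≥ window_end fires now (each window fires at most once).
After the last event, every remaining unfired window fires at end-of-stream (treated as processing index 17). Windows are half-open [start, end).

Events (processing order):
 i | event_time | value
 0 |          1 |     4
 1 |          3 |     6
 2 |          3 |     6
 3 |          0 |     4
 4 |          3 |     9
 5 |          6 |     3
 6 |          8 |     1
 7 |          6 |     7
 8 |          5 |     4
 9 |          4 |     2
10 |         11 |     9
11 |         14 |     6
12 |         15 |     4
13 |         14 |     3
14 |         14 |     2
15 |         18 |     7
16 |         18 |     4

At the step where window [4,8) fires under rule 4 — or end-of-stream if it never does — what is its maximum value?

3

i=0 t=1 v=4: → [0,4); WM=1
i=1 t=3 v=6: → [0,4); WM=3
i=2 t=3 v=6: → [0,4); WM=3
i=3 t=0 v=4: → [0,4); WM=3
i=4 t=3 v=9: → [0,4); WM=3
i=5 t=6 v=3: → [4,8); WM=6; [0,4) fires=9
i=6 t=8 v=1: → [8,12); WM=8; [4,8) fires=3
i=7 t=6 v=7: → [4,8); WM=8
i=8 t=5 v=4: → [4,8); WM=8
i=9 t=4 v=2: DROP (t<8-3); WM=8
i=10 t=11 v=9: → [8,12); WM=11
i=11 t=14 v=6: → [12,16); WM=14; [8,12) fires=9
i=12 t=15 v=4: → [12,16); WM=15
i=13 t=14 v=3: → [12,16); WM=15
i=14 t=14 v=2: → [12,16); WM=15
i=15 t=18 v=7: → [16,20); WM=18; [12,16) fires=6
i=16 t=18 v=4: → [16,20); WM=18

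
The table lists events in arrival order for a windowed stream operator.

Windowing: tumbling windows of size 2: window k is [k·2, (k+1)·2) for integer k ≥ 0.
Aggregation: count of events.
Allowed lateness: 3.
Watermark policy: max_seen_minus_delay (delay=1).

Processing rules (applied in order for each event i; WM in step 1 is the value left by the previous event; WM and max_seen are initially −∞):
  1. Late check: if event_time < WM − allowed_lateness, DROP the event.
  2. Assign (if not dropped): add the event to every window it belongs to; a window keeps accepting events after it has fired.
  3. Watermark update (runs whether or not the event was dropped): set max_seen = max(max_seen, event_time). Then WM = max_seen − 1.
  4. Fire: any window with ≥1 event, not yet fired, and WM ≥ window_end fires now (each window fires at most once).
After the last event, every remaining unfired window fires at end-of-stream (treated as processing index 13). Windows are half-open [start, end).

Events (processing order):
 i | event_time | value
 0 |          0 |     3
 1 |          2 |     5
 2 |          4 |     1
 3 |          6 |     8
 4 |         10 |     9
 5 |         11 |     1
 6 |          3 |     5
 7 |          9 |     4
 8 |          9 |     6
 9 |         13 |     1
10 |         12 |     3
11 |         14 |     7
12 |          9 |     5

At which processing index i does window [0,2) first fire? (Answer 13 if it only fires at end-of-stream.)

2

i=0 t=0 v=3: → [0,2); WM=-1
i=1 t=2 v=5: → [2,4); WM=1
i=2 t=4 v=1: → [4,6); WM=3; [0,2) fires=1
i=3 t=6 v=8: → [6,8); WM=5; [2,4) fires=1
i=4 t=10 v=9: → [10,12); WM=9; [4,6) fires=1 [6,8) fires=1
i=5 t=11 v=1: → [10,12); WM=10
i=6 t=3 v=5: DROP (t<10-3); WM=10
i=7 t=9 v=4: → [8,10); WM=10; [8,10) fires=1
i=8 t=9 v=6: → [8,10); WM=10
i=9 t=13 v=1: → [12,14); WM=12; [10,12) fires=2
i=10 t=12 v=3: → [12,14); WM=12
i=11 t=14 v=7: → [14,16); WM=13
i=12 t=9 v=5: DROP (t<13-3); WM=13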